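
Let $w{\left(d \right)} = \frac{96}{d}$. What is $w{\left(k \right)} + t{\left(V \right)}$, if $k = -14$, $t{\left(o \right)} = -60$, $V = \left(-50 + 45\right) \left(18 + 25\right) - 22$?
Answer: $- \frac{468}{7} \approx -66.857$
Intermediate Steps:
$V = -237$ ($V = \left(-5\right) 43 - 22 = -215 - 22 = -237$)
$w{\left(k \right)} + t{\left(V \right)} = \frac{96}{-14} - 60 = 96 \left(- \frac{1}{14}\right) - 60 = - \frac{48}{7} - 60 = - \frac{468}{7}$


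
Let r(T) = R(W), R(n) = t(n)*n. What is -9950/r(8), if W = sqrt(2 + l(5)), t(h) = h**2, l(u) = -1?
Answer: -9950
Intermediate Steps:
W = 1 (W = sqrt(2 - 1) = sqrt(1) = 1)
R(n) = n**3 (R(n) = n**2*n = n**3)
r(T) = 1 (r(T) = 1**3 = 1)
-9950/r(8) = -9950/1 = -9950*1 = -9950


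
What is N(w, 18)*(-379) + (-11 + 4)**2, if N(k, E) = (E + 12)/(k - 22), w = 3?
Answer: 12301/19 ≈ 647.42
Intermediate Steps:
N(k, E) = (12 + E)/(-22 + k)
N(w, 18)*(-379) + (-11 + 4)**2 = ((12 + 18)/(-22 + 3))*(-379) + (-11 + 4)**2 = (30/(-19))*(-379) + (-7)**2 = -1/19*30*(-379) + 49 = -30/19*(-379) + 49 = 11370/19 + 49 = 12301/19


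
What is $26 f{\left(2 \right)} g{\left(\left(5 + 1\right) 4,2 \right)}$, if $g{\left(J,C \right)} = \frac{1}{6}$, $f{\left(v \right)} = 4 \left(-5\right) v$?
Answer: $- \frac{520}{3} \approx -173.33$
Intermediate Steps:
$f{\left(v \right)} = - 20 v$
$g{\left(J,C \right)} = \frac{1}{6}$
$26 f{\left(2 \right)} g{\left(\left(5 + 1\right) 4,2 \right)} = 26 \left(\left(-20\right) 2\right) \frac{1}{6} = 26 \left(-40\right) \frac{1}{6} = \left(-1040\right) \frac{1}{6} = - \frac{520}{3}$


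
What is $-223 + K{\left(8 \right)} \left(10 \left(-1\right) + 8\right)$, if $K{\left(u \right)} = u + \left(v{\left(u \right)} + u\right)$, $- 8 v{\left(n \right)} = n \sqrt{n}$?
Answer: $-255 + 4 \sqrt{2} \approx -249.34$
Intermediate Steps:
$v{\left(n \right)} = - \frac{n^{\frac{3}{2}}}{8}$ ($v{\left(n \right)} = - \frac{n \sqrt{n}}{8} = - \frac{n^{\frac{3}{2}}}{8}$)
$K{\left(u \right)} = 2 u - \frac{u^{\frac{3}{2}}}{8}$ ($K{\left(u \right)} = u - \left(- u + \frac{u^{\frac{3}{2}}}{8}\right) = 2 u - \frac{u^{\frac{3}{2}}}{8}$)
$-223 + K{\left(8 \right)} \left(10 \left(-1\right) + 8\right) = -223 + \left(2 \cdot 8 - \frac{8^{\frac{3}{2}}}{8}\right) \left(10 \left(-1\right) + 8\right) = -223 + \left(16 - \frac{16 \sqrt{2}}{8}\right) \left(-10 + 8\right) = -223 + \left(16 - 2 \sqrt{2}\right) \left(-2\right) = -223 - \left(32 - 4 \sqrt{2}\right) = -255 + 4 \sqrt{2}$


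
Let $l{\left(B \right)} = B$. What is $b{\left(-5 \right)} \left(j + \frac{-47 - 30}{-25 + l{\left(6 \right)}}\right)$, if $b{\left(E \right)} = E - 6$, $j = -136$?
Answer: $\frac{27577}{19} \approx 1451.4$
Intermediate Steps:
$b{\left(E \right)} = -6 + E$
$b{\left(-5 \right)} \left(j + \frac{-47 - 30}{-25 + l{\left(6 \right)}}\right) = \left(-6 - 5\right) \left(-136 + \frac{-47 - 30}{-25 + 6}\right) = - 11 \left(-136 - \frac{77}{-19}\right) = - 11 \left(-136 - - \frac{77}{19}\right) = - 11 \left(-136 + \frac{77}{19}\right) = \left(-11\right) \left(- \frac{2507}{19}\right) = \frac{27577}{19}$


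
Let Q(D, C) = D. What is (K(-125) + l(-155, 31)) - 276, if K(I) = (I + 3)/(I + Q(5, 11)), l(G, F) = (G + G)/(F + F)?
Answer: -16799/60 ≈ -279.98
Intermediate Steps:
l(G, F) = G/F (l(G, F) = (2*G)/((2*F)) = (2*G)*(1/(2*F)) = G/F)
K(I) = (3 + I)/(5 + I) (K(I) = (I + 3)/(I + 5) = (3 + I)/(5 + I))
(K(-125) + l(-155, 31)) - 276 = ((3 - 125)/(5 - 125) - 155/31) - 276 = (-122/(-120) - 155*1/31) - 276 = (-1/120*(-122) - 5) - 276 = (61/60 - 5) - 276 = -239/60 - 276 = -16799/60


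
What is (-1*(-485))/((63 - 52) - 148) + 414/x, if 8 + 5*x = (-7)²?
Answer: 263705/5617 ≈ 46.948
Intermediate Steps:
x = 41/5 (x = -8/5 + (⅕)*(-7)² = -8/5 + (⅕)*49 = -8/5 + 49/5 = 41/5 ≈ 8.2000)
(-1*(-485))/((63 - 52) - 148) + 414/x = (-1*(-485))/((63 - 52) - 148) + 414/(41/5) = 485/(11 - 148) + 414*(5/41) = 485/(-137) + 2070/41 = 485*(-1/137) + 2070/41 = -485/137 + 2070/41 = 263705/5617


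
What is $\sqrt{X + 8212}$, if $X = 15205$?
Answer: $\sqrt{23417} \approx 153.03$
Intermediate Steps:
$\sqrt{X + 8212} = \sqrt{15205 + 8212} = \sqrt{23417}$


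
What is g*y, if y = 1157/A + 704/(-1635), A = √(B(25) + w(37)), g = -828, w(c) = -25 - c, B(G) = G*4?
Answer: 194304/545 - 478998*√38/19 ≈ -1.5505e+5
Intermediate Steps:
B(G) = 4*G
A = √38 (A = √(4*25 + (-25 - 1*37)) = √(100 + (-25 - 37)) = √(100 - 62) = √38 ≈ 6.1644)
y = -704/1635 + 1157*√38/38 (y = 1157/(√38) + 704/(-1635) = 1157*(√38/38) + 704*(-1/1635) = 1157*√38/38 - 704/1635 = -704/1635 + 1157*√38/38 ≈ 187.26)
g*y = -828*(-704/1635 + 1157*√38/38) = 194304/545 - 478998*√38/19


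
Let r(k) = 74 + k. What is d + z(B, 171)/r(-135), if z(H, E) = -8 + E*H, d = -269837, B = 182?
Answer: -16491171/61 ≈ -2.7035e+5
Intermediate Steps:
d + z(B, 171)/r(-135) = -269837 + (-8 + 171*182)/(74 - 135) = -269837 + (-8 + 31122)/(-61) = -269837 + 31114*(-1/61) = -269837 - 31114/61 = -16491171/61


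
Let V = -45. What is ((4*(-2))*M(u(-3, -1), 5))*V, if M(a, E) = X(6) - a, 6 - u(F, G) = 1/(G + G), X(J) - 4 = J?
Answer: 1260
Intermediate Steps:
X(J) = 4 + J
u(F, G) = 6 - 1/(2*G) (u(F, G) = 6 - 1/(G + G) = 6 - 1/(2*G))
M(a, E) = 10 - a (M(a, E) = (4 + 6) - a = 10 - a)
((4*(-2))*M(u(-3, -1), 5))*V = ((4*(-2))*(10 - (6 - ½/(-1))))*(-45) = -8*(10 - (6 - ½*(-1)))*(-45) = -8*(10 - (6 + ½))*(-45) = -8*(10 - 1*13/2)*(-45) = -8*(10 - 13/2)*(-45) = -8*7/2*(-45) = -28*(-45) = 1260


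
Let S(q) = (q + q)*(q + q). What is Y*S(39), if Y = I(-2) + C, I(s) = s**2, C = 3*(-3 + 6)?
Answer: 79092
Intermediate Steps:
C = 9 (C = 3*3 = 9)
S(q) = 4*q**2 (S(q) = (2*q)*(2*q) = 4*q**2)
Y = 13 (Y = (-2)**2 + 9 = 4 + 9 = 13)
Y*S(39) = 13*(4*39**2) = 13*(4*1521) = 13*6084 = 79092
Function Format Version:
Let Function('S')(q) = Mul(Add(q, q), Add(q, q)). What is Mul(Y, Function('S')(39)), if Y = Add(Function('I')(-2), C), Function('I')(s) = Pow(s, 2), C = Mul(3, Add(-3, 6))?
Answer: 79092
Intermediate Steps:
C = 9 (C = Mul(3, 3) = 9)
Function('S')(q) = Mul(4, Pow(q, 2)) (Function('S')(q) = Mul(Mul(2, q), Mul(2, q)) = Mul(4, Pow(q, 2)))
Y = 13 (Y = Add(Pow(-2, 2), 9) = Add(4, 9) = 13)
Mul(Y, Function('S')(39)) = Mul(13, Mul(4, Pow(39, 2))) = Mul(13, Mul(4, 1521)) = Mul(13, 6084) = 79092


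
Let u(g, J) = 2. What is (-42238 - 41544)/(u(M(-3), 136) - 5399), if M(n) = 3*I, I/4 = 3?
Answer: 326/21 ≈ 15.524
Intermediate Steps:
I = 12 (I = 4*3 = 12)
M(n) = 36 (M(n) = 3*12 = 36)
(-42238 - 41544)/(u(M(-3), 136) - 5399) = (-42238 - 41544)/(2 - 5399) = -83782/(-5397) = -83782*(-1/5397) = 326/21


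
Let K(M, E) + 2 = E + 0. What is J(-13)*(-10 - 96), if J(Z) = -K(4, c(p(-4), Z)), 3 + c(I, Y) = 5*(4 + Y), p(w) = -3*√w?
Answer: -5300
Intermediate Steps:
c(I, Y) = 17 + 5*Y (c(I, Y) = -3 + 5*(4 + Y) = -3 + (20 + 5*Y) = 17 + 5*Y)
K(M, E) = -2 + E (K(M, E) = -2 + (E + 0) = -2 + E)
J(Z) = -15 - 5*Z (J(Z) = -(-2 + (17 + 5*Z)) = -(15 + 5*Z) = -15 - 5*Z)
J(-13)*(-10 - 96) = (-15 - 5*(-13))*(-10 - 96) = (-15 + 65)*(-106) = 50*(-106) = -5300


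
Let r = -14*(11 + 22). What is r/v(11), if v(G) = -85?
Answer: 462/85 ≈ 5.4353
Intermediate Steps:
r = -462 (r = -14*33 = -462)
r/v(11) = -462/(-85) = -462*(-1/85) = 462/85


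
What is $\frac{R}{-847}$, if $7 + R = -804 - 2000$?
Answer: $\frac{2811}{847} \approx 3.3188$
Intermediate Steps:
$R = -2811$ ($R = -7 - 2804 = -2811$)
$\frac{R}{-847} = - \frac{2811}{-847} = \left(-2811\right) \left(- \frac{1}{847}\right) = \frac{2811}{847}$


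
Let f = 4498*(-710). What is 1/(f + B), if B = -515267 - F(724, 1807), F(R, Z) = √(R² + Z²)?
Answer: -3708847/13755542279984 + 5*√151577/13755542279984 ≈ -2.6948e-7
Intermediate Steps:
f = -3193580
B = -515267 - 5*√151577 (B = -515267 - √(724² + 1807²) = -515267 - √(524176 + 3265249) = -515267 - √3789425 = -515267 - 5*√151577 ≈ -5.1721e+5)
1/(f + B) = 1/(-3193580 + (-515267 - 5*√151577)) = 1/(-3708847 - 5*√151577)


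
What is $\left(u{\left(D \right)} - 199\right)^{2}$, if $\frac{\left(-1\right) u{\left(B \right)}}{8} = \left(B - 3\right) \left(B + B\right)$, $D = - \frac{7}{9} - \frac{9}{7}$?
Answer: $\frac{2112229129201}{15752961} \approx 1.3408 \cdot 10^{5}$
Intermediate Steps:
$D = - \frac{130}{63}$ ($D = \left(-7\right) \frac{1}{9} - \frac{9}{7} = - \frac{7}{9} - \frac{9}{7} = - \frac{130}{63} \approx -2.0635$)
$u{\left(B \right)} = - 16 B \left(-3 + B\right)$ ($u{\left(B \right)} = - 8 \left(B - 3\right) \left(B + B\right) = - 8 \left(-3 + B\right) 2 B = - 8 \cdot 2 B \left(-3 + B\right) = - 16 B \left(-3 + B\right)$)
$\left(u{\left(D \right)} - 199\right)^{2} = \left(16 \left(- \frac{130}{63}\right) \left(3 - - \frac{130}{63}\right) - 199\right)^{2} = \left(16 \left(- \frac{130}{63}\right) \left(3 + \frac{130}{63}\right) - 199\right)^{2} = \left(16 \left(- \frac{130}{63}\right) \frac{319}{63} - 199\right)^{2} = \left(- \frac{663520}{3969} - 199\right)^{2} = \left(- \frac{1453351}{3969}\right)^{2} = \frac{2112229129201}{15752961}$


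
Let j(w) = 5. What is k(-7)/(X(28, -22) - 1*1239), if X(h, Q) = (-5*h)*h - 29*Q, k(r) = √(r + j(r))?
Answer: -I*√2/4521 ≈ -0.00031281*I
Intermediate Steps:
k(r) = √(5 + r) (k(r) = √(r + 5) = √(5 + r))
X(h, Q) = -29*Q - 5*h² (X(h, Q) = -5*h² - 29*Q = -29*Q - 5*h²)
k(-7)/(X(28, -22) - 1*1239) = √(5 - 7)/((-29*(-22) - 5*28²) - 1*1239) = √(-2)/((638 - 5*784) - 1239) = (I*√2)/((638 - 3920) - 1239) = (I*√2)/(-3282 - 1239) = (I*√2)/(-4521) = (I*√2)*(-1/4521) = -I*√2/4521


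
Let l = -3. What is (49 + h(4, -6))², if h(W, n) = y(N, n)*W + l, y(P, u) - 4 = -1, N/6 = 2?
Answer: 3364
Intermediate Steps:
N = 12 (N = 6*2 = 12)
y(P, u) = 3 (y(P, u) = 4 - 1 = 3)
h(W, n) = -3 + 3*W (h(W, n) = 3*W - 3 = -3 + 3*W)
(49 + h(4, -6))² = (49 + (-3 + 3*4))² = (49 + (-3 + 12))² = (49 + 9)² = 58² = 3364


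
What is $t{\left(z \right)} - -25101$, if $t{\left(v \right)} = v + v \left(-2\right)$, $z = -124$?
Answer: $25225$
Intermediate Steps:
$t{\left(v \right)} = - v$ ($t{\left(v \right)} = v - 2 v = - v$)
$t{\left(z \right)} - -25101 = \left(-1\right) \left(-124\right) - -25101 = 124 + 25101 = 25225$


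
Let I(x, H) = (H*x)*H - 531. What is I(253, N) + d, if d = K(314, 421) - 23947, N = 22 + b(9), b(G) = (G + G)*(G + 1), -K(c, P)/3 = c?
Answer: 10297992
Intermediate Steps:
K(c, P) = -3*c
b(G) = 2*G*(1 + G) (b(G) = (2*G)*(1 + G) = 2*G*(1 + G))
N = 202 (N = 22 + 2*9*(1 + 9) = 22 + 2*9*10 = 22 + 180 = 202)
d = -24889 (d = -3*314 - 23947 = -942 - 23947 = -24889)
I(x, H) = -531 + x*H² (I(x, H) = x*H² - 531 = -531 + x*H²)
I(253, N) + d = (-531 + 253*202²) - 24889 = (-531 + 253*40804) - 24889 = (-531 + 10323412) - 24889 = 10322881 - 24889 = 10297992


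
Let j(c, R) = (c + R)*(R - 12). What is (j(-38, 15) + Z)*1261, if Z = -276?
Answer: -435045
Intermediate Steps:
j(c, R) = (-12 + R)*(R + c) (j(c, R) = (R + c)*(-12 + R) = (-12 + R)*(R + c))
(j(-38, 15) + Z)*1261 = ((15² - 12*15 - 12*(-38) + 15*(-38)) - 276)*1261 = ((225 - 180 + 456 - 570) - 276)*1261 = (-69 - 276)*1261 = -345*1261 = -435045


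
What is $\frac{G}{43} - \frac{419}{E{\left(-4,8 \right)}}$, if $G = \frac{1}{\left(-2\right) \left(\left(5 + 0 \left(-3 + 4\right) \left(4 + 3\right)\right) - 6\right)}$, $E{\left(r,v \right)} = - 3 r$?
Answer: $- \frac{18011}{516} \approx -34.905$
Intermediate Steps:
$G = \frac{1}{2}$ ($G = \frac{1}{\left(-2\right) \left(\left(5 + 0 \cdot 1 \cdot 7\right) - 6\right)} = \frac{1}{\left(-2\right) \left(\left(5 + 0 \cdot 7\right) - 6\right)} = \frac{1}{\left(-2\right) \left(\left(5 + 0\right) - 6\right)} = \frac{1}{\left(-2\right) \left(5 - 6\right)} = \frac{1}{\left(-2\right) \left(-1\right)} = \frac{1}{2} \approx 0.5$)
$\frac{G}{43} - \frac{419}{E{\left(-4,8 \right)}} = \frac{1}{2 \cdot 43} - \frac{419}{\left(-3\right) \left(-4\right)} = \frac{1}{2} \cdot \frac{1}{43} - \frac{419}{12} = \frac{1}{86} - \frac{419}{12} = - \frac{18011}{516}$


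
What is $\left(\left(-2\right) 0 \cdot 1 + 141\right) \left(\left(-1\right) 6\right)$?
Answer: $-846$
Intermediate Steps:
$\left(\left(-2\right) 0 \cdot 1 + 141\right) \left(\left(-1\right) 6\right) = \left(0 \cdot 1 + 141\right) \left(-6\right) = \left(0 + 141\right) \left(-6\right) = 141 \left(-6\right) = -846$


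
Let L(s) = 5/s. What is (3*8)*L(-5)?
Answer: -24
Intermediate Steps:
(3*8)*L(-5) = (3*8)*(5/(-5)) = 24*(5*(-1/5)) = 24*(-1) = -24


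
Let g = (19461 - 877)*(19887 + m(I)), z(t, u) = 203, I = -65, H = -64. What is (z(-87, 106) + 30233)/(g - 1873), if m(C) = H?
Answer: 30436/368388759 ≈ 8.2619e-5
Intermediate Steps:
m(C) = -64
g = 368390632 (g = (19461 - 877)*(19887 - 64) = 18584*19823 = 368390632)
(z(-87, 106) + 30233)/(g - 1873) = (203 + 30233)/(368390632 - 1873) = 30436/368388759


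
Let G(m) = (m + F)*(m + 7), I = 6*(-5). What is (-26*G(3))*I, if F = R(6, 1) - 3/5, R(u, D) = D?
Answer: 26520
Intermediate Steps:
F = ⅖ (F = 1 - 3/5 = 1 - 3*⅕ = 1 - ⅗ = ⅖ ≈ 0.40000)
I = -30
G(m) = (7 + m)*(⅖ + m) (G(m) = (m + ⅖)*(m + 7) = (⅖ + m)*(7 + m) = (7 + m)*(⅖ + m))
(-26*G(3))*I = -26*(14/5 + 3² + (37/5)*3)*(-30) = -26*(14/5 + 9 + 111/5)*(-30) = -26*34*(-30) = -884*(-30) = 26520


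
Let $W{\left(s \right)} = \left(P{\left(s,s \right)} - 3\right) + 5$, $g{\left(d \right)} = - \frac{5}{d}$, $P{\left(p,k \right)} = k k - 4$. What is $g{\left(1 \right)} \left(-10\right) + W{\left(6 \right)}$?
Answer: $84$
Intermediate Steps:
$P{\left(p,k \right)} = -4 + k^{2}$ ($P{\left(p,k \right)} = k^{2} - 4 = -4 + k^{2}$)
$W{\left(s \right)} = -2 + s^{2}$ ($W{\left(s \right)} = \left(\left(-4 + s^{2}\right) - 3\right) + 5 = \left(-7 + s^{2}\right) + 5 = -2 + s^{2}$)
$g{\left(1 \right)} \left(-10\right) + W{\left(6 \right)} = - \frac{5}{1} \left(-10\right) - \left(2 - 6^{2}\right) = \left(-5\right) 1 \left(-10\right) + \left(-2 + 36\right) = \left(-5\right) \left(-10\right) + 34 = 50 + 34 = 84$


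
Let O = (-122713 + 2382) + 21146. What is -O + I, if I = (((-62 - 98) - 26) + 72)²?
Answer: 112181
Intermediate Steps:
O = -99185 (O = -120331 + 21146 = -99185)
I = 12996 (I = ((-160 - 26) + 72)² = (-186 + 72)² = (-114)² = 12996)
-O + I = -1*(-99185) + 12996 = 99185 + 12996 = 112181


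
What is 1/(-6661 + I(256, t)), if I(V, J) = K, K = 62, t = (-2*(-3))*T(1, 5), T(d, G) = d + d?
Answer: -1/6599 ≈ -0.00015154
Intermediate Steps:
T(d, G) = 2*d
t = 12 (t = (-2*(-3))*(2*1) = 6*2 = 12)
I(V, J) = 62
1/(-6661 + I(256, t)) = 1/(-6661 + 62) = 1/(-6599) = -1/6599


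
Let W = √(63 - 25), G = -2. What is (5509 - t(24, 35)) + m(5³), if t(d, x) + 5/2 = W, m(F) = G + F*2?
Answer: 11519/2 - √38 ≈ 5753.3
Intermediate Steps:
W = √38 ≈ 6.1644
m(F) = -2 + 2*F (m(F) = -2 + F*2 = -2 + 2*F)
t(d, x) = -5/2 + √38
(5509 - t(24, 35)) + m(5³) = (5509 - (-5/2 + √38)) + (-2 + 2*5³) = (5509 + (5/2 - √38)) + (-2 + 2*125) = (11023/2 - √38) + (-2 + 250) = (11023/2 - √38) + 248 = 11519/2 - √38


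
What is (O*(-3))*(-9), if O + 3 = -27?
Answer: -810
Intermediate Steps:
O = -30 (O = -3 - 27 = -30)
(O*(-3))*(-9) = -30*(-3)*(-9) = 90*(-9) = -810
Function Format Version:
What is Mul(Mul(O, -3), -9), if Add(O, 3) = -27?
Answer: -810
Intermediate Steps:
O = -30 (O = Add(-3, -27) = -30)
Mul(Mul(O, -3), -9) = Mul(Mul(-30, -3), -9) = Mul(90, -9) = -810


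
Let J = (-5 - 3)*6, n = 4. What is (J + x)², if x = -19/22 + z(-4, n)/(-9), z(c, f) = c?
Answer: 91910569/39204 ≈ 2344.4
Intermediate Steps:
J = -48 (J = -8*6 = -48)
x = -83/198 (x = -19/22 - 4/(-9) = -19*1/22 - 4*(-⅑) = -19/22 + 4/9 = -83/198 ≈ -0.41919)
(J + x)² = (-48 - 83/198)² = (-9587/198)² = 91910569/39204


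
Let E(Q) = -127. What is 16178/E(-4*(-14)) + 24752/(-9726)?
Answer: -80245366/617601 ≈ -129.93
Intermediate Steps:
16178/E(-4*(-14)) + 24752/(-9726) = 16178/(-127) + 24752/(-9726) = 16178*(-1/127) + 24752*(-1/9726) = -16178/127 - 12376/4863 = -80245366/617601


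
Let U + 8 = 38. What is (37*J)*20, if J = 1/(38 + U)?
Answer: 185/17 ≈ 10.882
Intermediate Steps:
U = 30 (U = -8 + 38 = 30)
J = 1/68 (J = 1/(38 + 30) = 1/68 ≈ 0.014706)
(37*J)*20 = (37*(1/68))*20 = (37/68)*20 = 185/17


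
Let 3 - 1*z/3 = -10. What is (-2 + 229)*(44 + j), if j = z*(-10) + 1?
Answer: -78315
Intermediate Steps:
z = 39 (z = 9 - 3*(-10) = 9 + 30 = 39)
j = -389 (j = 39*(-10) + 1 = -390 + 1 = -389)
(-2 + 229)*(44 + j) = (-2 + 229)*(44 - 389) = 227*(-345) = -78315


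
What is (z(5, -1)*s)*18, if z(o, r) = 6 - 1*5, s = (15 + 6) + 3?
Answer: 432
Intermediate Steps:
s = 24 (s = 21 + 3 = 24)
z(o, r) = 1 (z(o, r) = 6 - 5 = 1)
(z(5, -1)*s)*18 = (1*24)*18 = 24*18 = 432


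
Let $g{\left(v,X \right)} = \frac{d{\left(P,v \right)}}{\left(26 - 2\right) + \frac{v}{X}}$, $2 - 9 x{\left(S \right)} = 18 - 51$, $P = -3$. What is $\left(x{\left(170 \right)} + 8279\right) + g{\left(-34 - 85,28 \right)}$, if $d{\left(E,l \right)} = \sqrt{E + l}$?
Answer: $\frac{74546}{9} + \frac{4 i \sqrt{122}}{79} \approx 8282.9 + 0.55926 i$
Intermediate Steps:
$x{\left(S \right)} = \frac{35}{9}$ ($x{\left(S \right)} = \frac{2}{9} - \frac{18 - 51}{9} = \frac{2}{9} - - \frac{11}{3} = \frac{2}{9} + \frac{11}{3} = \frac{35}{9}$)
$g{\left(v,X \right)} = \frac{\sqrt{-3 + v}}{24 + \frac{v}{X}}$ ($g{\left(v,X \right)} = \frac{\sqrt{-3 + v}}{\left(26 - 2\right) + \frac{v}{X}} = \frac{\sqrt{-3 + v}}{24 + \frac{v}{X}}$)
$\left(x{\left(170 \right)} + 8279\right) + g{\left(-34 - 85,28 \right)} = \left(\frac{35}{9} + 8279\right) + \frac{28 \sqrt{-3 - 119}}{\left(-34 - 85\right) + 24 \cdot 28} = \frac{74546}{9} + \frac{28 \sqrt{-3 - 119}}{-119 + 672} = \frac{74546}{9} + \frac{28 \sqrt{-122}}{553} = \frac{74546}{9} + 28 i \sqrt{122} \cdot \frac{1}{553} = \frac{74546}{9} + \frac{4 i \sqrt{122}}{79}$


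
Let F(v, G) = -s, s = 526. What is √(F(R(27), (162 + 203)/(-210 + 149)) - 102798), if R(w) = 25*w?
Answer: 2*I*√25831 ≈ 321.44*I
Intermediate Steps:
F(v, G) = -526 (F(v, G) = -1*526 = -526)
√(F(R(27), (162 + 203)/(-210 + 149)) - 102798) = √(-526 - 102798) = √(-103324) = 2*I*√25831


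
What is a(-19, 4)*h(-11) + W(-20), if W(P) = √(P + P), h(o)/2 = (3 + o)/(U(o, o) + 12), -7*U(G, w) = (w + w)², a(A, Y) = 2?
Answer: 14/25 + 2*I*√10 ≈ 0.56 + 6.3246*I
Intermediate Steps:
U(G, w) = -4*w²/7 (U(G, w) = -(w + w)²/7 = -4*w²/7)
h(o) = 2*(3 + o)/(12 - 4*o²/7) (h(o) = 2*((3 + o)/(-4*o²/7 + 12)) = 2*((3 + o)/(12 - 4*o²/7)) = 2*(3 + o)/(12 - 4*o²/7))
W(P) = √2*√P (W(P) = √(2*P) = √2*√P)
a(-19, 4)*h(-11) + W(-20) = 2*(7*(-3 - 1*(-11))/(2*(-21 + (-11)²))) + √2*√(-20) = 2*(7*(-3 + 11)/(2*(-21 + 121))) + √2*(2*I*√5) = 2*((7/2)*8/100) + 2*I*√10 = 2*((7/2)*(1/100)*8) + 2*I*√10 = 2*(7/25) + 2*I*√10 = 14/25 + 2*I*√10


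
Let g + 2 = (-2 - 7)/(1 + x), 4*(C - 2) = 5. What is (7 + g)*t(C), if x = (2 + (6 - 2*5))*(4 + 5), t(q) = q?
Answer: 611/34 ≈ 17.971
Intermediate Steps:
C = 13/4 (C = 2 + (¼)*5 = 2 + 5/4 = 13/4 ≈ 3.2500)
x = -18 (x = (2 + (6 - 10))*9 = (2 - 4)*9 = -2*9 = -18)
g = -25/17 (g = -2 + (-2 - 7)/(1 - 18) = -2 - 9/(-17) = -2 - 9*(-1/17) = -2 + 9/17 = -25/17 ≈ -1.4706)
(7 + g)*t(C) = (7 - 25/17)*(13/4) = (94/17)*(13/4) = 611/34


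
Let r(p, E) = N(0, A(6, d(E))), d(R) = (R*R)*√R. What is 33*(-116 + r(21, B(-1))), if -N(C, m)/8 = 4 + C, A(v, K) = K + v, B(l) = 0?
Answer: -4884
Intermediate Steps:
d(R) = R^(5/2) (d(R) = R²*√R = R^(5/2))
N(C, m) = -32 - 8*C (N(C, m) = -8*(4 + C) = -32 - 8*C)
r(p, E) = -32 (r(p, E) = -32 - 8*0 = -32 + 0 = -32)
33*(-116 + r(21, B(-1))) = 33*(-116 - 32) = 33*(-148) = -4884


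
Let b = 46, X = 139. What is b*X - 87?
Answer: 6307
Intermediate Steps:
b*X - 87 = 46*139 - 87 = 6394 - 87 = 6307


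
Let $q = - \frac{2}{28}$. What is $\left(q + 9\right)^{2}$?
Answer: $\frac{15625}{196} \approx 79.719$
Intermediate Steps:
$q = - \frac{1}{14}$ ($q = \left(-2\right) \frac{1}{28} = - \frac{1}{14} \approx -0.071429$)
$\left(q + 9\right)^{2} = \left(- \frac{1}{14} + 9\right)^{2} = \left(\frac{125}{14}\right)^{2} = \frac{15625}{196}$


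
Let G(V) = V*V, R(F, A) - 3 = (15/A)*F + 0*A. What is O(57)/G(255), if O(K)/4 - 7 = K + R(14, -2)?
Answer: -152/65025 ≈ -0.0023376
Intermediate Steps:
R(F, A) = 3 + 15*F/A (R(F, A) = 3 + ((15/A)*F + 0*A) = 3 + (15*F/A + 0) = 3 + 15*F/A)
G(V) = V**2
O(K) = -380 + 4*K (O(K) = 28 + 4*(K + (3 + 15*14/(-2))) = 28 + 4*(K + (3 + 15*14*(-1/2))) = 28 + 4*(K + (3 - 105)) = 28 + 4*(K - 102) = 28 + 4*(-102 + K) = 28 + (-408 + 4*K) = -380 + 4*K)
O(57)/G(255) = (-380 + 4*57)/(255**2) = (-380 + 228)/65025 = -152*1/65025 = -152/65025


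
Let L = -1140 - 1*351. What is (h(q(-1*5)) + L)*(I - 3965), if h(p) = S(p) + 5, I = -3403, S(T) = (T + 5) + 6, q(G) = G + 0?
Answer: 10904640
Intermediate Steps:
q(G) = G
S(T) = 11 + T (S(T) = (5 + T) + 6 = 11 + T)
h(p) = 16 + p (h(p) = (11 + p) + 5 = 16 + p)
L = -1491 (L = -1140 - 351 = -1491)
(h(q(-1*5)) + L)*(I - 3965) = ((16 - 1*5) - 1491)*(-3403 - 3965) = ((16 - 5) - 1491)*(-7368) = (11 - 1491)*(-7368) = -1480*(-7368) = 10904640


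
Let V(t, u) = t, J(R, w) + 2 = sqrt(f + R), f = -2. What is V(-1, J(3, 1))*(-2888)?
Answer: 2888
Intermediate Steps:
J(R, w) = -2 + sqrt(-2 + R)
V(-1, J(3, 1))*(-2888) = -1*(-2888) = 2888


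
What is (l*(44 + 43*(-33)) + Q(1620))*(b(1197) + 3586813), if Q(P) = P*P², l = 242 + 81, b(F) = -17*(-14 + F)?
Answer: 15162349359130250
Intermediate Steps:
b(F) = 238 - 17*F
l = 323
Q(P) = P³
(l*(44 + 43*(-33)) + Q(1620))*(b(1197) + 3586813) = (323*(44 + 43*(-33)) + 1620³)*((238 - 17*1197) + 3586813) = (323*(44 - 1419) + 4251528000)*((238 - 20349) + 3586813) = (323*(-1375) + 4251528000)*(-20111 + 3586813) = (-444125 + 4251528000)*3566702 = 4251083875*3566702 = 15162349359130250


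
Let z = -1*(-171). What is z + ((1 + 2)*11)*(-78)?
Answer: -2403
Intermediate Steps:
z = 171
z + ((1 + 2)*11)*(-78) = 171 + ((1 + 2)*11)*(-78) = 171 + (3*11)*(-78) = 171 + 33*(-78) = 171 - 2574 = -2403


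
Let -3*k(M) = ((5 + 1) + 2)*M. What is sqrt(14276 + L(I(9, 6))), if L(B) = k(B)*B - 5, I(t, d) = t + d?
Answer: 21*sqrt(31) ≈ 116.92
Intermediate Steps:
k(M) = -8*M/3 (k(M) = -((5 + 1) + 2)*M/3 = -(6 + 2)*M/3 = -8*M/3)
I(t, d) = d + t
L(B) = -5 - 8*B**2/3 (L(B) = (-8*B/3)*B - 5 = -8*B**2/3 - 5 = -5 - 8*B**2/3)
sqrt(14276 + L(I(9, 6))) = sqrt(14276 + (-5 - 8*(6 + 9)**2/3)) = sqrt(14276 + (-5 - 8/3*15**2)) = sqrt(14276 + (-5 - 8/3*225)) = sqrt(14276 + (-5 - 600)) = sqrt(14276 - 605) = sqrt(13671) = 21*sqrt(31)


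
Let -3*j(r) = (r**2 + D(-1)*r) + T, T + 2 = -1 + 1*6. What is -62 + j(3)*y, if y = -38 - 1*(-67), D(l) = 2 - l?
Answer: -265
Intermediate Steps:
T = 3 (T = -2 + (-1 + 1*6) = -2 + (-1 + 6) = -2 + 5 = 3)
y = 29 (y = -38 + 67 = 29)
j(r) = -1 - r - r**2/3 (j(r) = -((r**2 + (2 - 1*(-1))*r) + 3)/3 = -((r**2 + (2 + 1)*r) + 3)/3 = -((r**2 + 3*r) + 3)/3 = -(3 + r**2 + 3*r)/3 = -1 - r - r**2/3)
-62 + j(3)*y = -62 + (-1 - 1*3 - 1/3*3**2)*29 = -62 + (-1 - 3 - 1/3*9)*29 = -62 + (-1 - 3 - 3)*29 = -62 - 7*29 = -62 - 203 = -265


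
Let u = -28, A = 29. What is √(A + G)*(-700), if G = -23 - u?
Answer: -700*√34 ≈ -4081.7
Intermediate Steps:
G = 5 (G = -23 - 1*(-28) = -23 + 28 = 5)
√(A + G)*(-700) = √(29 + 5)*(-700) = √34*(-700) = -700*√34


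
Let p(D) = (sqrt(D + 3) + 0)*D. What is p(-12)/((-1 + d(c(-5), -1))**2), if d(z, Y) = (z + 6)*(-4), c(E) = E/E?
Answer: -36*I/841 ≈ -0.042806*I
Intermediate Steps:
c(E) = 1
d(z, Y) = -24 - 4*z (d(z, Y) = (6 + z)*(-4) = -24 - 4*z)
p(D) = D*sqrt(3 + D) (p(D) = (sqrt(3 + D) + 0)*D = sqrt(3 + D)*D = D*sqrt(3 + D))
p(-12)/((-1 + d(c(-5), -1))**2) = (-12*sqrt(3 - 12))/((-1 + (-24 - 4*1))**2) = (-36*I)/((-1 + (-24 - 4))**2) = (-36*I)/((-1 - 28)**2) = (-36*I)/((-29)**2) = -36*I/841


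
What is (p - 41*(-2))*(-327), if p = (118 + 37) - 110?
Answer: -41529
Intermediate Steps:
p = 45 (p = 155 - 110 = 45)
(p - 41*(-2))*(-327) = (45 - 41*(-2))*(-327) = (45 + 82)*(-327) = 127*(-327) = -41529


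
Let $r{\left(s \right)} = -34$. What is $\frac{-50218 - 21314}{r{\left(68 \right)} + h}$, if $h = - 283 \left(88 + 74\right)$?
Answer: $\frac{17883}{11470} \approx 1.5591$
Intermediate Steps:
$h = -45846$ ($h = \left(-283\right) 162 = -45846$)
$\frac{-50218 - 21314}{r{\left(68 \right)} + h} = \frac{-50218 - 21314}{-34 - 45846} = - \frac{71532}{-45880} = \left(-71532\right) \left(- \frac{1}{45880}\right) = \frac{17883}{11470}$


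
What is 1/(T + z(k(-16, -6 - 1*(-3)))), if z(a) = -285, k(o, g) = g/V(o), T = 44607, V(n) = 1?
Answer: 1/44322 ≈ 2.2562e-5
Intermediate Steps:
k(o, g) = g (k(o, g) = g/1 = g*1 = g)
1/(T + z(k(-16, -6 - 1*(-3)))) = 1/(44607 - 285) = 1/44322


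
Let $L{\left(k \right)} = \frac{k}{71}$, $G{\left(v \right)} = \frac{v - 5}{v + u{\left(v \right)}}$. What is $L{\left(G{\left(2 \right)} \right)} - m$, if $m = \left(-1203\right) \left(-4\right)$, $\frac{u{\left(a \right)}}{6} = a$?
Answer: $- \frac{4783131}{994} \approx -4812.0$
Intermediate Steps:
$u{\left(a \right)} = 6 a$
$G{\left(v \right)} = \frac{-5 + v}{7 v}$ ($G{\left(v \right)} = \frac{v - 5}{v + 6 v} = \frac{-5 + v}{7 v}$)
$L{\left(k \right)} = \frac{k}{71}$ ($L{\left(k \right)} = k \frac{1}{71} = \frac{k}{71}$)
$m = 4812$
$L{\left(G{\left(2 \right)} \right)} - m = \frac{\frac{1}{7} \cdot \frac{1}{2} \left(-5 + 2\right)}{71} - 4812 = \frac{\frac{1}{7} \cdot \frac{1}{2} \left(-3\right)}{71} - 4812 = \frac{1}{71} \left(- \frac{3}{14}\right) - 4812 = - \frac{3}{994} - 4812 = - \frac{4783131}{994}$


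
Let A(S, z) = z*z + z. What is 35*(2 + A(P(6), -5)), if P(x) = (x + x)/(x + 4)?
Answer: 770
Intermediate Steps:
P(x) = 2*x/(4 + x) (P(x) = (2*x)/(4 + x) = 2*x/(4 + x))
A(S, z) = z + z**2 (A(S, z) = z**2 + z = z + z**2)
35*(2 + A(P(6), -5)) = 35*(2 - 5*(1 - 5)) = 35*(2 - 5*(-4)) = 35*(2 + 20) = 35*22 = 770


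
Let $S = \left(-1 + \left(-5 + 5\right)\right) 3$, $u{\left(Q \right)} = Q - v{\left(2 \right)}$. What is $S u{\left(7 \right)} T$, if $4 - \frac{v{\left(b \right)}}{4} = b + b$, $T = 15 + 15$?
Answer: $-630$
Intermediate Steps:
$T = 30$
$v{\left(b \right)} = 16 - 8 b$ ($v{\left(b \right)} = 16 - 4 \left(b + b\right) = 16 - 4 \cdot 2 b = 16 - 8 b$)
$u{\left(Q \right)} = Q$ ($u{\left(Q \right)} = Q - \left(16 - 16\right) = Q - 0 = Q + 0 = Q$)
$S = -3$ ($S = \left(-1 + 0\right) 3 = \left(-1\right) 3 = -3$)
$S u{\left(7 \right)} T = \left(-3\right) 7 \cdot 30 = \left(-21\right) 30 = -630$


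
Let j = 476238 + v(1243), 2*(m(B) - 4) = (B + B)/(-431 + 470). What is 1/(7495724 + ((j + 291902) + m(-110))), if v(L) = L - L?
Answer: 39/322290742 ≈ 1.2101e-7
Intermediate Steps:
v(L) = 0
m(B) = 4 + B/39 (m(B) = 4 + ((B + B)/(-431 + 470))/2 = 4 + ((2*B)/39)/2 = 4 + ((2*B)*(1/39))/2 = 4 + (2*B/39)/2 = 4 + B/39)
j = 476238 (j = 476238 + 0 = 476238)
1/(7495724 + ((j + 291902) + m(-110))) = 1/(7495724 + ((476238 + 291902) + (4 + (1/39)*(-110)))) = 1/(7495724 + (768140 + (4 - 110/39))) = 1/(7495724 + (768140 + 46/39)) = 1/(7495724 + 29957506/39) = 1/(322290742/39) = 39/322290742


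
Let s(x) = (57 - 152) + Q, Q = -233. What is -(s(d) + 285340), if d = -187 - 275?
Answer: -285012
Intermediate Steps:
d = -462
s(x) = -328 (s(x) = (57 - 152) - 233 = -95 - 233 = -328)
-(s(d) + 285340) = -(-328 + 285340) = -1*285012 = -285012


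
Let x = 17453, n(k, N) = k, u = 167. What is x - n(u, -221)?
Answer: 17286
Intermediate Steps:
x - n(u, -221) = 17453 - 1*167 = 17453 - 167 = 17286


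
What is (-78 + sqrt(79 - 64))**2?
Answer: (78 - sqrt(15))**2 ≈ 5494.8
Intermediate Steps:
(-78 + sqrt(79 - 64))**2 = (-78 + sqrt(15))**2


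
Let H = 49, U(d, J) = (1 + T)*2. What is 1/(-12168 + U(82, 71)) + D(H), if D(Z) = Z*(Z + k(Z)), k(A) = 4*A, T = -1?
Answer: 146076839/12168 ≈ 12005.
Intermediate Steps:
U(d, J) = 0 (U(d, J) = (1 - 1)*2 = 0*2 = 0)
D(Z) = 5*Z² (D(Z) = Z*(Z + 4*Z) = Z*(5*Z) = 5*Z²)
1/(-12168 + U(82, 71)) + D(H) = 1/(-12168 + 0) + 5*49² = 1/(-12168) + 5*2401 = -1/12168 + 12005 = 146076839/12168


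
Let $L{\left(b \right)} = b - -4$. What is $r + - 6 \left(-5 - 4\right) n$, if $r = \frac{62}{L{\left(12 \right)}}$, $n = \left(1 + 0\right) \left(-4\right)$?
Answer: $- \frac{1697}{8} \approx -212.13$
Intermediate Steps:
$n = -4$ ($n = 1 \left(-4\right) = -4$)
$L{\left(b \right)} = 4 + b$ ($L{\left(b \right)} = b + 4 = 4 + b$)
$r = \frac{31}{8}$ ($r = \frac{62}{4 + 12} = \frac{62}{16} = 62 \cdot \frac{1}{16} = \frac{31}{8} \approx 3.875$)
$r + - 6 \left(-5 - 4\right) n = \frac{31}{8} + - 6 \left(-5 - 4\right) \left(-4\right) = \frac{31}{8} + \left(-6\right) \left(-9\right) \left(-4\right) = \frac{31}{8} + 54 \left(-4\right) = \frac{31}{8} - 216 = - \frac{1697}{8}$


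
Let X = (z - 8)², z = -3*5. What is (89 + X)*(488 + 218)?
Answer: 436308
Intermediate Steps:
z = -15
X = 529 (X = (-15 - 8)² = (-23)² = 529)
(89 + X)*(488 + 218) = (89 + 529)*(488 + 218) = 618*706 = 436308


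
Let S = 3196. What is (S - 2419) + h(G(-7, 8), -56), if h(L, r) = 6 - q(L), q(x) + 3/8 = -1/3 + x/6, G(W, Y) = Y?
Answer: 6259/8 ≈ 782.38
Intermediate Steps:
q(x) = -17/24 + x/6 (q(x) = -3/8 + (-1/3 + x/6) = -17/24 + x/6)
h(L, r) = 161/24 - L/6 (h(L, r) = 6 - (-17/24 + L/6) = 6 + (17/24 - L/6) = 161/24 - L/6)
(S - 2419) + h(G(-7, 8), -56) = (3196 - 2419) + (161/24 - 1/6*8) = 777 + (161/24 - 4/3) = 777 + 43/8 = 6259/8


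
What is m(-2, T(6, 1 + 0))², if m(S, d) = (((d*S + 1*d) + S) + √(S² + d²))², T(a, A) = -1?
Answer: (1 - √5)⁴ ≈ 2.3344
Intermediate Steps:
m(S, d) = (S + d + √(S² + d²) + S*d)² (m(S, d) = (((S*d + d) + S) + √(S² + d²))² = (((d + S*d) + S) + √(S² + d²))² = ((S + d + S*d) + √(S² + d²))² = (S + d + √(S² + d²) + S*d)²)
m(-2, T(6, 1 + 0))² = ((-2 - 1 + √((-2)² + (-1)²) - 2*(-1))²)² = ((-2 - 1 + √(4 + 1) + 2)²)² = ((-2 - 1 + √5 + 2)²)² = ((-1 + √5)²)² = (-1 + √5)⁴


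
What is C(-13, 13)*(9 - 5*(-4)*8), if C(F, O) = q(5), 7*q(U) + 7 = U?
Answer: -338/7 ≈ -48.286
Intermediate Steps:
q(U) = -1 + U/7
C(F, O) = -2/7 (C(F, O) = -1 + (⅐)*5 = -1 + 5/7 = -2/7)
C(-13, 13)*(9 - 5*(-4)*8) = -2*(9 - 5*(-4)*8)/7 = -2*(9 + 20*8)/7 = -2*(9 + 160)/7 = -2/7*169 = -338/7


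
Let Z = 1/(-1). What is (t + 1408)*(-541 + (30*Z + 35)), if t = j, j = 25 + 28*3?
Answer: -813112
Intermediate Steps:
Z = -1
j = 109 (j = 25 + 84 = 109)
t = 109
(t + 1408)*(-541 + (30*Z + 35)) = (109 + 1408)*(-541 + (30*(-1) + 35)) = 1517*(-541 + (-30 + 35)) = 1517*(-541 + 5) = 1517*(-536) = -813112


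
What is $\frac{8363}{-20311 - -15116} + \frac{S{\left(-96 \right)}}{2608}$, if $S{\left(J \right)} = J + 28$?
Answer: $- \frac{5540991}{3387140} \approx -1.6359$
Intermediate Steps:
$S{\left(J \right)} = 28 + J$
$\frac{8363}{-20311 - -15116} + \frac{S{\left(-96 \right)}}{2608} = \frac{8363}{-20311 - -15116} + \frac{28 - 96}{2608} = \frac{8363}{-20311 + 15116} - \frac{17}{652} = \frac{8363}{-5195} - \frac{17}{652} = 8363 \left(- \frac{1}{5195}\right) - \frac{17}{652} = - \frac{8363}{5195} - \frac{17}{652} = - \frac{5540991}{3387140}$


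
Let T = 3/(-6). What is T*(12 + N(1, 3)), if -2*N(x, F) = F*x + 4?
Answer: -17/4 ≈ -4.2500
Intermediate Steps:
N(x, F) = -2 - F*x/2 (N(x, F) = -(F*x + 4)/2 = -(4 + F*x)/2 = -2 - F*x/2)
T = -½ (T = 3*(-⅙) = -½ ≈ -0.50000)
T*(12 + N(1, 3)) = -(12 + (-2 - ½*3*1))/2 = -(12 + (-2 - 3/2))/2 = -(12 - 7/2)/2 = -½*17/2 = -17/4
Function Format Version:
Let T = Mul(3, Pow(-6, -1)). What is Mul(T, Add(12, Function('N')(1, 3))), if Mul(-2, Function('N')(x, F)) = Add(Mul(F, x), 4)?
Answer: Rational(-17, 4) ≈ -4.2500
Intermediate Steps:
Function('N')(x, F) = Add(-2, Mul(Rational(-1, 2), F, x)) (Function('N')(x, F) = Mul(Rational(-1, 2), Add(Mul(F, x), 4)) = Mul(Rational(-1, 2), Add(4, Mul(F, x))) = Add(-2, Mul(Rational(-1, 2), F, x)))
T = Rational(-1, 2) (T = Mul(3, Rational(-1, 6)) = Rational(-1, 2) ≈ -0.50000)
Mul(T, Add(12, Function('N')(1, 3))) = Mul(Rational(-1, 2), Add(12, Add(-2, Mul(Rational(-1, 2), 3, 1)))) = Mul(Rational(-1, 2), Add(12, Add(-2, Rational(-3, 2)))) = Mul(Rational(-1, 2), Add(12, Rational(-7, 2))) = Mul(Rational(-1, 2), Rational(17, 2)) = Rational(-17, 4)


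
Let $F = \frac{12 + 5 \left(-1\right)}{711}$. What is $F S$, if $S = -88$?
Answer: $- \frac{616}{711} \approx -0.86639$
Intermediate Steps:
$F = \frac{7}{711}$ ($F = \left(12 - 5\right) \frac{1}{711} = 7 \cdot \frac{1}{711} = \frac{7}{711} \approx 0.0098453$)
$F S = \frac{7}{711} \left(-88\right) = - \frac{616}{711}$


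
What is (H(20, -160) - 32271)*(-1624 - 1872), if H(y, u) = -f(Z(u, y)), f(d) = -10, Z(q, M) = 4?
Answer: 112784456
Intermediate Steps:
H(y, u) = 10 (H(y, u) = -1*(-10) = 10)
(H(20, -160) - 32271)*(-1624 - 1872) = (10 - 32271)*(-1624 - 1872) = -32261*(-3496) = 112784456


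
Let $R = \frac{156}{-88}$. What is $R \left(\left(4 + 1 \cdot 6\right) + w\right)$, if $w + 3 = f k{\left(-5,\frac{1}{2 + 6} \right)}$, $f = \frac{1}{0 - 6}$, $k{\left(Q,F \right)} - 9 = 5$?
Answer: $- \frac{91}{11} \approx -8.2727$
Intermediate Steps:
$R = - \frac{39}{22}$ ($R = 156 \left(- \frac{1}{88}\right) = - \frac{39}{22} \approx -1.7727$)
$k{\left(Q,F \right)} = 14$ ($k{\left(Q,F \right)} = 9 + 5 = 14$)
$f = - \frac{1}{6}$ ($f = \frac{1}{-6} = - \frac{1}{6} \approx -0.16667$)
$w = - \frac{16}{3}$ ($w = -3 - \frac{7}{3} = - \frac{16}{3} \approx -5.3333$)
$R \left(\left(4 + 1 \cdot 6\right) + w\right) = - \frac{39 \left(\left(4 + 1 \cdot 6\right) - \frac{16}{3}\right)}{22} = - \frac{39 \left(\left(4 + 6\right) - \frac{16}{3}\right)}{22} = - \frac{39 \left(10 - \frac{16}{3}\right)}{22} = \left(- \frac{39}{22}\right) \frac{14}{3} = - \frac{91}{11}$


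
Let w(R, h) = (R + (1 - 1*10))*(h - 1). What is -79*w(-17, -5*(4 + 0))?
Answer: -43134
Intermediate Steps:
w(R, h) = (-1 + h)*(-9 + R) (w(R, h) = (R + (1 - 10))*(-1 + h) = (R - 9)*(-1 + h) = (-9 + R)*(-1 + h) = (-1 + h)*(-9 + R))
-79*w(-17, -5*(4 + 0)) = -79*(9 - 1*(-17) - (-45)*(4 + 0) - (-85)*(4 + 0)) = -79*(9 + 17 - (-45)*4 - (-85)*4) = -79*(9 + 17 - 9*(-20) - 17*(-20)) = -79*(9 + 17 + 180 + 340) = -79*546 = -43134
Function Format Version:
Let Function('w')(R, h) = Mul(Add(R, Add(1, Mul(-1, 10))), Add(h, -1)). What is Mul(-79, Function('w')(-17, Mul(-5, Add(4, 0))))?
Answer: -43134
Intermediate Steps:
Function('w')(R, h) = Mul(Add(-1, h), Add(-9, R)) (Function('w')(R, h) = Mul(Add(R, Add(1, -10)), Add(-1, h)) = Mul(Add(R, -9), Add(-1, h)) = Mul(Add(-9, R), Add(-1, h)) = Mul(Add(-1, h), Add(-9, R)))
Mul(-79, Function('w')(-17, Mul(-5, Add(4, 0)))) = Mul(-79, Add(9, Mul(-1, -17), Mul(-9, Mul(-5, Add(4, 0))), Mul(-17, Mul(-5, Add(4, 0))))) = Mul(-79, Add(9, 17, Mul(-9, Mul(-5, 4)), Mul(-17, Mul(-5, 4)))) = Mul(-79, Add(9, 17, Mul(-9, -20), Mul(-17, -20))) = Mul(-79, Add(9, 17, 180, 340)) = Mul(-79, 546) = -43134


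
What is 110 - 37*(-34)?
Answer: 1368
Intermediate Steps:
110 - 37*(-34) = 110 + 1258 = 1368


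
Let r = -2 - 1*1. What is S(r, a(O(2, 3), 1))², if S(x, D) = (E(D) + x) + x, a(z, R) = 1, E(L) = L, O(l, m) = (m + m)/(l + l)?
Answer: 25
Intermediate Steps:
r = -3 (r = -2 - 1 = -3)
O(l, m) = m/l (O(l, m) = (2*m)/((2*l)) = (2*m)*(1/(2*l)) = m/l)
S(x, D) = D + 2*x (S(x, D) = (D + x) + x = D + 2*x)
S(r, a(O(2, 3), 1))² = (1 + 2*(-3))² = (1 - 6)² = (-5)² = 25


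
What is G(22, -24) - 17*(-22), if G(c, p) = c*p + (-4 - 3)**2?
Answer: -105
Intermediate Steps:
G(c, p) = 49 + c*p (G(c, p) = c*p + (-7)**2 = c*p + 49 = 49 + c*p)
G(22, -24) - 17*(-22) = (49 + 22*(-24)) - 17*(-22) = (49 - 528) + 374 = -479 + 374 = -105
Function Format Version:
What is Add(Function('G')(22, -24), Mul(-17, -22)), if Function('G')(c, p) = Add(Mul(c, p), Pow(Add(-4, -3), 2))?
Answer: -105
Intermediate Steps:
Function('G')(c, p) = Add(49, Mul(c, p)) (Function('G')(c, p) = Add(Mul(c, p), Pow(-7, 2)) = Add(Mul(c, p), 49) = Add(49, Mul(c, p)))
Add(Function('G')(22, -24), Mul(-17, -22)) = Add(Add(49, Mul(22, -24)), Mul(-17, -22)) = Add(Add(49, -528), 374) = Add(-479, 374) = -105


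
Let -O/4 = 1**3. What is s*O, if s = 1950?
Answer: -7800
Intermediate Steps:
O = -4 (O = -4*1**3 = -4*1 = -4)
s*O = 1950*(-4) = -7800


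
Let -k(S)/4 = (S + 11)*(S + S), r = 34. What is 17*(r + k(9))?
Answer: -23902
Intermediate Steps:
k(S) = -8*S*(11 + S) (k(S) = -4*(S + 11)*(S + S) = -4*(11 + S)*2*S = -8*S*(11 + S))
17*(r + k(9)) = 17*(34 - 8*9*(11 + 9)) = 17*(34 - 8*9*20) = 17*(34 - 1440) = 17*(-1406) = -23902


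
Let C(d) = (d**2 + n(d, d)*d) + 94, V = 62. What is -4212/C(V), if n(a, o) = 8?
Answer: -702/739 ≈ -0.94993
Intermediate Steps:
C(d) = 94 + d**2 + 8*d (C(d) = (d**2 + 8*d) + 94 = 94 + d**2 + 8*d)
-4212/C(V) = -4212/(94 + 62**2 + 8*62) = -4212/(94 + 3844 + 496) = -4212/4434 = -4212*1/4434 = -702/739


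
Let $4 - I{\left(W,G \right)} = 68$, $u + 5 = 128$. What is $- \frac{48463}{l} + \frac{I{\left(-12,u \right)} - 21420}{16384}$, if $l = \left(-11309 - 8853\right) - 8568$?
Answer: $\frac{22097809}{58839040} \approx 0.37556$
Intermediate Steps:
$u = 123$ ($u = -5 + 128 = 123$)
$I{\left(W,G \right)} = -64$ ($I{\left(W,G \right)} = 4 - 68 = -64$)
$l = -28730$ ($l = -20162 - 8568 = -28730$)
$- \frac{48463}{l} + \frac{I{\left(-12,u \right)} - 21420}{16384} = - \frac{48463}{-28730} + \frac{-64 - 21420}{16384} = \left(-48463\right) \left(- \frac{1}{28730}\right) - \frac{5371}{4096} = \frac{48463}{28730} - \frac{5371}{4096} = \frac{22097809}{58839040}$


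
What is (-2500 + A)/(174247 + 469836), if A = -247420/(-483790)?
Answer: -10992978/2832735587 ≈ -0.0038807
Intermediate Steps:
A = 24742/48379 (A = -247420*(-1/483790) = 24742/48379 ≈ 0.51142)
(-2500 + A)/(174247 + 469836) = (-2500 + 24742/48379)/(174247 + 469836) = -120922758/48379/644083 = -120922758/48379*1/644083 = -10992978/2832735587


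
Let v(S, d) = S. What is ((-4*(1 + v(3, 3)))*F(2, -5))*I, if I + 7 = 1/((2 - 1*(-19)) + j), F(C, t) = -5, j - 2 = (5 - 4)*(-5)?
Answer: -5000/9 ≈ -555.56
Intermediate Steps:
j = -3 (j = 2 + (5 - 4)*(-5) = 2 + 1*(-5) = 2 - 5 = -3)
I = -125/18 (I = -7 + 1/((2 - 1*(-19)) - 3) = -7 + 1/((2 + 19) - 3) = -7 + 1/(21 - 3) = -7 + 1/18 = -125/18 ≈ -6.9444)
((-4*(1 + v(3, 3)))*F(2, -5))*I = (-4*(1 + 3)*(-5))*(-125/18) = (-4*4*(-5))*(-125/18) = -16*(-5)*(-125/18) = 80*(-125/18) = -5000/9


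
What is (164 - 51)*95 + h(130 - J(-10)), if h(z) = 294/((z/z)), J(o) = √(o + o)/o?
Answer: 11029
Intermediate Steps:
J(o) = √2/√o (J(o) = √(2*o)/o = (√2*√o)/o = √2/√o)
h(z) = 294 (h(z) = 294/1 = 294*1 = 294)
(164 - 51)*95 + h(130 - J(-10)) = (164 - 51)*95 + 294 = 113*95 + 294 = 10735 + 294 = 11029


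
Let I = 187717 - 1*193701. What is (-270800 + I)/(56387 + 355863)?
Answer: -138392/206125 ≈ -0.67140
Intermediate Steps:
I = -5984 (I = 187717 - 193701 = -5984)
(-270800 + I)/(56387 + 355863) = (-270800 - 5984)/(56387 + 355863) = -276784/412250 = -276784*1/412250 = -138392/206125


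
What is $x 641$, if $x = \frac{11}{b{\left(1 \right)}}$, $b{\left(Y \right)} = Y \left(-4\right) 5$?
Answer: $- \frac{7051}{20} \approx -352.55$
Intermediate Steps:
$b{\left(Y \right)} = - 20 Y$ ($b{\left(Y \right)} = - 4 Y 5 = - 20 Y$)
$x = - \frac{11}{20}$ ($x = \frac{11}{\left(-20\right) 1} = \frac{11}{-20} = 11 \left(- \frac{1}{20}\right) = - \frac{11}{20} \approx -0.55$)
$x 641 = \left(- \frac{11}{20}\right) 641 = - \frac{7051}{20}$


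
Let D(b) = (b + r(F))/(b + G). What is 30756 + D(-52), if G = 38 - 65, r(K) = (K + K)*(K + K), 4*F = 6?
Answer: 2429767/79 ≈ 30757.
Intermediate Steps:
F = 3/2 (F = (¼)*6 = 3/2 ≈ 1.5000)
r(K) = 4*K² (r(K) = (2*K)*(2*K) = 4*K²)
G = -27
D(b) = (9 + b)/(-27 + b) (D(b) = (b + 4*(3/2)²)/(b - 27) = (b + 4*(9/4))/(-27 + b) = (b + 9)/(-27 + b) = (9 + b)/(-27 + b))
30756 + D(-52) = 30756 + (9 - 52)/(-27 - 52) = 30756 - 43/(-79) = 30756 - 1/79*(-43) = 30756 + 43/79 = 2429767/79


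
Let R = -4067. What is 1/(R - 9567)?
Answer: -1/13634 ≈ -7.3346e-5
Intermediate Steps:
1/(R - 9567) = 1/(-4067 - 9567) = 1/(-13634) = -1/13634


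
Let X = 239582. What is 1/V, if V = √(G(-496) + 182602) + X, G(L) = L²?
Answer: 119791/28699553053 - √428618/57399106106 ≈ 4.1626e-6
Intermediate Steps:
V = 239582 + √428618 (V = √((-496)² + 182602) + 239582 = √(246016 + 182602) + 239582 = √428618 + 239582 = 239582 + √428618 ≈ 2.4024e+5)
1/V = 1/(239582 + √428618)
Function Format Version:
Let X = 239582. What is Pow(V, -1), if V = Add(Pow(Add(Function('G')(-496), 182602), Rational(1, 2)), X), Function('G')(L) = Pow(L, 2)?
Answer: Add(Rational(119791, 28699553053), Mul(Rational(-1, 57399106106), Pow(428618, Rational(1, 2)))) ≈ 4.1626e-6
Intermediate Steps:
V = Add(239582, Pow(428618, Rational(1, 2))) (V = Add(Pow(Add(Pow(-496, 2), 182602), Rational(1, 2)), 239582) = Add(Pow(Add(246016, 182602), Rational(1, 2)), 239582) = Add(Pow(428618, Rational(1, 2)), 239582) = Add(239582, Pow(428618, Rational(1, 2))) ≈ 2.4024e+5)
Pow(V, -1) = Pow(Add(239582, Pow(428618, Rational(1, 2))), -1)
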